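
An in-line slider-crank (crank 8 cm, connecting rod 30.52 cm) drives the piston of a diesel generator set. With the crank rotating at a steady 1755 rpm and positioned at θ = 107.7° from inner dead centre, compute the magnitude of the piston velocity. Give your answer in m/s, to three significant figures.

ω = 2π·1755/60 = 183.8 rad/s
For an in-line slider-crank, x = r cosθ + √(L² − r² sin²θ), so v = −rω sinθ·[1 + r cosθ/√(L² − r² sin²θ)].
With r = 0.08 m, L = 0.3052 m, θ = 107.7°: √(L² − r² sin²θ) = 0.29553 m.
v = −0.08·183.8·0.95266·[1 + 0.08·-0.30403/0.29553] = -12.854 m/s.
|v| = 12.854 m/s.

12.9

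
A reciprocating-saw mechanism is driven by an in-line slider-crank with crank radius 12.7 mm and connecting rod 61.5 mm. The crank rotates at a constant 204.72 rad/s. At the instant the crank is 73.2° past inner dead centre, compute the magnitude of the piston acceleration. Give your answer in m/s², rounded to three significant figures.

60.8

ω = 204.7 rad/s
x(θ) = r cosθ + √(L² − r² sin²θ); with ω constant, a = ω²·d²x/dθ².
d²x/dθ² = −r cosθ − r²(cos2θ)/√u − r⁴ sin²2θ/(4u^{3/2}),  u = L² − r² sin²θ = 0.00363443 m².
Substituting r = 0.0127 m, L = 0.0615 m, θ = 73.2°: d²x/dθ² = -0.0014514 m.
a = ω²·d²x/dθ² = (204.7)²·(-0.0014514) = -60.828 m/s²;  |a| = 60.828 m/s².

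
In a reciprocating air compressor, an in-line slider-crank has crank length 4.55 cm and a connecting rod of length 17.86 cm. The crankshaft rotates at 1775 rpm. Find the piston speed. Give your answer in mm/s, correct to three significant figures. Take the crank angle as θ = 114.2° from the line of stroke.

ω = 2π·1775/60 = 185.9 rad/s
For an in-line slider-crank, x = r cosθ + √(L² − r² sin²θ), so v = −rω sinθ·[1 + r cosθ/√(L² − r² sin²θ)].
With r = 0.0455 m, L = 0.1786 m, θ = 114.2°: √(L² − r² sin²θ) = 0.17371 m.
v = −0.0455·185.9·0.91212·[1 + 0.0455·-0.40992/0.17371] = -6.8859 m/s.
|v| = 6.8859 m/s = 6885.9 mm/s.

6890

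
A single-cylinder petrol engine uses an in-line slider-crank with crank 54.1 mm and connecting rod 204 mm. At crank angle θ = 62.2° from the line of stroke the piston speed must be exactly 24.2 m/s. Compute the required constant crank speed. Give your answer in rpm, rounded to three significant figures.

For an in-line slider-crank, |v_piston| = rω|sinθ|·[1 + r cosθ/√(L² − r² sin²θ)].
With r = 0.0541 m, L = 0.204 m, θ = 62.2°: the bracketed kinematic factor |dx/dθ| = 0.053945 m.
ω = v/|dx/dθ| = 24.2/0.053945 = 448.61 rad/s.
N = 60ω/(2π) = 4283.9 rpm.

4280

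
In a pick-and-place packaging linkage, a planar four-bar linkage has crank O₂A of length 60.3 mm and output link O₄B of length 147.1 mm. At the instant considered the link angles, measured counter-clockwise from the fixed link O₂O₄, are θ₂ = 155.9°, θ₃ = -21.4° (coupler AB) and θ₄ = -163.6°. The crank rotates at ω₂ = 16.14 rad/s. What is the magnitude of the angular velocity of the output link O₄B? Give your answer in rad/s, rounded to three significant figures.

0.509

ω₂ = 16.14 rad/s
Differentiating the loop-closure r₂e^{iθ₂}+r₃e^{iθ₃}=r₁+r₄e^{iθ₄} gives r₂ω₂e^{iθ₂}+r₃ω₃e^{iθ₃}=r₄ω₄e^{iθ₄}.
Eliminating the other unknown: ω₄ = r₂ω₂ sin(θ₂−θ₃) / [r₄ sin(θ₄−θ₃)].
Numerator sine = +0.04711; denominator sine = -0.61291.
Result = 0.0603·16.14·(+0.04711) / (0.1471·(-0.61291)) = -0.5085 rad/s; magnitude 0.5085 rad/s.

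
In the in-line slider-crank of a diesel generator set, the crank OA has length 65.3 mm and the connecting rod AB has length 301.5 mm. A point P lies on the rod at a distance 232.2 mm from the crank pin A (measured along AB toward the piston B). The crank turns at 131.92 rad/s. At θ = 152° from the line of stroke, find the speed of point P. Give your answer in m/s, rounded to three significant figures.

3.86

ω = 131.9 rad/s.  Crank-pin speed |V_A| = rω = 8.6144 m/s, perpendicular to OA.
Rod angle: sinφ = −(r/L) sinθ ⇒ φ = -5.836°; ω_rod = −rω cosθ/√(L²−r²sin²θ) = +25.359 rad/s.
V_P = V_A + ω_rod × AP, with AP = 0.2322 m along the rod.
Components: V_Px = −rω sinθ − a·ω_rod·sinφ = -3.4455 m/s;  V_Py = rω cosθ + a·ω_rod·cosφ = -1.7483 m/s.
|V_P| = √(V_Px² + V_Py²) = 3.8636 m/s.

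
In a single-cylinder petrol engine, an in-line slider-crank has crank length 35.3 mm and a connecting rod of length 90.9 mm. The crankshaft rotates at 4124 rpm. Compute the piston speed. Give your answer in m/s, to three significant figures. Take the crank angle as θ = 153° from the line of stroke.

ω = 2π·4124/60 = 431.9 rad/s
For an in-line slider-crank, x = r cosθ + √(L² − r² sin²θ), so v = −rω sinθ·[1 + r cosθ/√(L² − r² sin²θ)].
With r = 0.0353 m, L = 0.0909 m, θ = 153°: √(L² − r² sin²θ) = 0.089476 m.
v = −0.0353·431.9·0.45399·[1 + 0.0353·-0.89101/0.089476] = -4.4881 m/s.
|v| = 4.4881 m/s.

4.49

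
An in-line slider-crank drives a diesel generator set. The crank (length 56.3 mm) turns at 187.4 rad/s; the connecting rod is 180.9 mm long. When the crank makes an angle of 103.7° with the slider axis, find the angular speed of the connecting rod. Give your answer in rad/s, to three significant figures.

14.5

ω = 187.4 rad/s
The rod makes angle φ with the slider axis where L sinφ = r sinθ; differentiating, L cosφ·φ̇ = r ω cosθ.
L cosφ = √(L² − r² sin²θ) = 0.17243 m.
|ω_rod| = r ω |cosθ| / √(L² − r² sin²θ) = 0.0563·187.4·0.23684/0.17243 = 14.491 rad/s.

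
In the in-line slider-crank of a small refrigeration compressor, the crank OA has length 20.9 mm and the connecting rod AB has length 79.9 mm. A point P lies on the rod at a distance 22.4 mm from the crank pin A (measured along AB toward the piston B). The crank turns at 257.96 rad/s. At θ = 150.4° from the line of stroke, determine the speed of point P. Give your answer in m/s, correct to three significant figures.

4.19

ω = 258 rad/s.  Crank-pin speed |V_A| = rω = 5.3914 m/s, perpendicular to OA.
Rod angle: sinφ = −(r/L) sinθ ⇒ φ = -7.424°; ω_rod = −rω cosθ/√(L²−r²sin²θ) = +59.166 rad/s.
V_P = V_A + ω_rod × AP, with AP = 0.0224 m along the rod.
Components: V_Px = −rω sinθ − a·ω_rod·sinφ = -2.4918 m/s;  V_Py = rω cosθ + a·ω_rod·cosφ = -3.3735 m/s.
|V_P| = √(V_Px² + V_Py²) = 4.194 m/s.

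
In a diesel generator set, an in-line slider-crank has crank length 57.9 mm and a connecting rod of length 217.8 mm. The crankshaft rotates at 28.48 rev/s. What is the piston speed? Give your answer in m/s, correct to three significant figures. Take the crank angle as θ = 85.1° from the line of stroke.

10.6

ω = 2π·28.5 = 178.9 rad/s
For an in-line slider-crank, x = r cosθ + √(L² − r² sin²θ), so v = −rω sinθ·[1 + r cosθ/√(L² − r² sin²θ)].
With r = 0.0579 m, L = 0.2178 m, θ = 85.1°: √(L² − r² sin²θ) = 0.21002 m.
v = −0.0579·178.9·0.99635·[1 + 0.0579·0.08542/0.21002] = -10.566 m/s.
|v| = 10.566 m/s.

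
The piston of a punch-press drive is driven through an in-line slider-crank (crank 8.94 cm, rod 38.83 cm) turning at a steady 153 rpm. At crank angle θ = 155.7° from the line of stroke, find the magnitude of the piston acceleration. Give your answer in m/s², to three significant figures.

17.4

ω = 2π·153/60 = 16.02 rad/s
x(θ) = r cosθ + √(L² − r² sin²θ); with ω constant, a = ω²·d²x/dθ².
d²x/dθ² = −r cosθ − r²(cos2θ)/√u − r⁴ sin²2θ/(4u^{3/2}),  u = L² − r² sin²θ = 0.149423 m².
Substituting r = 0.0894 m, L = 0.3883 m, θ = 155.7°: d²x/dθ² = +0.067651 m.
a = ω²·d²x/dθ² = (16.02)²·(+0.067651) = +17.366 m/s²;  |a| = 17.366 m/s².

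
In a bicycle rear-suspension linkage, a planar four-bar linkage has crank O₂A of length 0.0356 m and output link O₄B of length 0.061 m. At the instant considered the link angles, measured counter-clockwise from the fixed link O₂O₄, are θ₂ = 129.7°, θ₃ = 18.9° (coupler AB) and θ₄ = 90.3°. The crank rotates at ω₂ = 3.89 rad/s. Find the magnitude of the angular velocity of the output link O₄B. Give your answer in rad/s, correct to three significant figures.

2.24

ω₂ = 3.89 rad/s
Differentiating the loop-closure r₂e^{iθ₂}+r₃e^{iθ₃}=r₁+r₄e^{iθ₄} gives r₂ω₂e^{iθ₂}+r₃ω₃e^{iθ₃}=r₄ω₄e^{iθ₄}.
Eliminating the other unknown: ω₄ = r₂ω₂ sin(θ₂−θ₃) / [r₄ sin(θ₄−θ₃)].
Numerator sine = +0.93483; denominator sine = +0.94777.
Result = 0.0356·3.89·(+0.93483) / (0.061·(+0.94777)) = +2.2392 rad/s; magnitude 2.2392 rad/s.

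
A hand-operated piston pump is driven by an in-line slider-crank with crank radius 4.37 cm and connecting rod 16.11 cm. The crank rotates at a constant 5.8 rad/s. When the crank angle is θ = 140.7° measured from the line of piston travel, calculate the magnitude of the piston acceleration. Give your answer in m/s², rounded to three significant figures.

ω = 5.8 rad/s
x(θ) = r cosθ + √(L² − r² sin²θ); with ω constant, a = ω²·d²x/dθ².
d²x/dθ² = −r cosθ − r²(cos2θ)/√u − r⁴ sin²2θ/(4u^{3/2}),  u = L² − r² sin²θ = 0.0251871 m².
Substituting r = 0.0437 m, L = 0.1611 m, θ = 140.7°: d²x/dθ² = +0.031219 m.
a = ω²·d²x/dθ² = (5.8)²·(+0.031219) = +1.0502 m/s²;  |a| = 1.0502 m/s².

1.05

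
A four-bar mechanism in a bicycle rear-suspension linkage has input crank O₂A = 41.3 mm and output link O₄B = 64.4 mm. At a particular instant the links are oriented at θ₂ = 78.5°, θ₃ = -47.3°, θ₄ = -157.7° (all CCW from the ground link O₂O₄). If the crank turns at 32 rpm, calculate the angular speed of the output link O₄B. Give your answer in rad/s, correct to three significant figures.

1.86

ω₂ = 3.351 rad/s (from 32 rpm).
Differentiating the loop-closure r₂e^{iθ₂}+r₃e^{iθ₃}=r₁+r₄e^{iθ₄} gives r₂ω₂e^{iθ₂}+r₃ω₃e^{iθ₃}=r₄ω₄e^{iθ₄}.
Eliminating the other unknown: ω₄ = r₂ω₂ sin(θ₂−θ₃) / [r₄ sin(θ₄−θ₃)].
Numerator sine = +0.81106; denominator sine = -0.93728.
Result = 0.0413·3.351·(+0.81106) / (0.0644·(-0.93728)) = -1.8596 rad/s; magnitude 1.8596 rad/s.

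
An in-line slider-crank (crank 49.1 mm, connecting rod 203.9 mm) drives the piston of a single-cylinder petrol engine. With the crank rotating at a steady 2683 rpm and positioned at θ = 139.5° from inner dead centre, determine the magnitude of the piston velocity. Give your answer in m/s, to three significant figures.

7.30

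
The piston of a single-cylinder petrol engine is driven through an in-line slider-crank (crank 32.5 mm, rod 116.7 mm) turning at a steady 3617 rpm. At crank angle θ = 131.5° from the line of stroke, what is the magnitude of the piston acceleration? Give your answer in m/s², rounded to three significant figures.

ω = 2π·3617/60 = 378.8 rad/s
x(θ) = r cosθ + √(L² − r² sin²θ); with ω constant, a = ω²·d²x/dθ².
d²x/dθ² = −r cosθ − r²(cos2θ)/√u − r⁴ sin²2θ/(4u^{3/2}),  u = L² − r² sin²θ = 0.0130264 m².
Substituting r = 0.0325 m, L = 0.1167 m, θ = 131.5°: d²x/dθ² = +0.022478 m.
a = ω²·d²x/dθ² = (378.8)²·(+0.022478) = +3224.9 m/s²;  |a| = 3224.9 m/s².

3220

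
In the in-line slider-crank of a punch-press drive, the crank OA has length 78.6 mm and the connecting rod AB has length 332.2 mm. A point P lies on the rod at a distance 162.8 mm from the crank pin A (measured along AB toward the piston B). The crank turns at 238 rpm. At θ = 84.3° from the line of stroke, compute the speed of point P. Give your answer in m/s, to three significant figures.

ω = 24.92 rad/s.  Crank-pin speed |V_A| = rω = 1.959 m/s, perpendicular to OA.
Rod angle: sinφ = −(r/L) sinθ ⇒ φ = -13.617°; ω_rod = −rω cosθ/√(L²−r²sin²θ) = -0.60262 rad/s.
V_P = V_A + ω_rod × AP, with AP = 0.1628 m along the rod.
Components: V_Px = −rω sinθ − a·ω_rod·sinφ = -1.9724 m/s;  V_Py = rω cosθ + a·ω_rod·cosφ = +0.099215 m/s.
|V_P| = √(V_Px² + V_Py²) = 1.9749 m/s.

1.97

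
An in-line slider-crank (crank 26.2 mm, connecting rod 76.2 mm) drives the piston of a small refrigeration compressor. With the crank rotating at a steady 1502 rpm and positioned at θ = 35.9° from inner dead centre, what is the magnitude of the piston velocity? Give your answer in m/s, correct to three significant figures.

ω = 2π·1502/60 = 157.3 rad/s
For an in-line slider-crank, x = r cosθ + √(L² − r² sin²θ), so v = −rω sinθ·[1 + r cosθ/√(L² − r² sin²θ)].
With r = 0.0262 m, L = 0.0762 m, θ = 35.9°: √(L² − r² sin²θ) = 0.074635 m.
v = −0.0262·157.3·0.58637·[1 + 0.0262·0.81004/0.074635] = -3.1036 m/s.
|v| = 3.1036 m/s.

3.10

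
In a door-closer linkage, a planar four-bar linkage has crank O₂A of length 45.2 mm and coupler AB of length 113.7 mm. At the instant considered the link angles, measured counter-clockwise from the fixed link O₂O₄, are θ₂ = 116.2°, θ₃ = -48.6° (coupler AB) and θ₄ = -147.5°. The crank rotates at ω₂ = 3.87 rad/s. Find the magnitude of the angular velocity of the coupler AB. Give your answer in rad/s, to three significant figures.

ω₂ = 3.87 rad/s
Differentiating the loop-closure r₂e^{iθ₂}+r₃e^{iθ₃}=r₁+r₄e^{iθ₄} gives r₂ω₂e^{iθ₂}+r₃ω₃e^{iθ₃}=r₄ω₄e^{iθ₄}.
Eliminating the other unknown: ω₃ = r₂ω₂ sin(θ₄−θ₂) / [r₃ sin(θ₃−θ₄)].
Numerator sine = +0.99396; denominator sine = +0.98796.
Result = 0.0452·3.87·(+0.99396) / (0.1137·(+0.98796)) = +1.5478 rad/s; magnitude 1.5478 rad/s.

1.55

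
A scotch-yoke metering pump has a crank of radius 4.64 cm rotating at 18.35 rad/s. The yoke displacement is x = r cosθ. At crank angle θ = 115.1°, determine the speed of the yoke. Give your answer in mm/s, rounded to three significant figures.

771

ω = 18.35 rad/s
x = r cosθ ⇒ ẋ = −rω sinθ.
|v| = rω|sinθ| = 0.0464·18.35·|sin 115.1°| = 0.77104 m/s = 771.04 mm/s.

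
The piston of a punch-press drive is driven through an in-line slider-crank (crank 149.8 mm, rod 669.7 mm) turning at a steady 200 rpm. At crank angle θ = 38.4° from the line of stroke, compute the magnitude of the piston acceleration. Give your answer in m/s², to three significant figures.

55.1

ω = 2π·200/60 = 20.94 rad/s
x(θ) = r cosθ + √(L² − r² sin²θ); with ω constant, a = ω²·d²x/dθ².
d²x/dθ² = −r cosθ − r²(cos2θ)/√u − r⁴ sin²2θ/(4u^{3/2}),  u = L² − r² sin²θ = 0.43984 m².
Substituting r = 0.1498 m, L = 0.6697 m, θ = 38.4°: d²x/dθ² = -0.12553 m.
a = ω²·d²x/dθ² = (20.94)²·(-0.12553) = -55.065 m/s²;  |a| = 55.065 m/s².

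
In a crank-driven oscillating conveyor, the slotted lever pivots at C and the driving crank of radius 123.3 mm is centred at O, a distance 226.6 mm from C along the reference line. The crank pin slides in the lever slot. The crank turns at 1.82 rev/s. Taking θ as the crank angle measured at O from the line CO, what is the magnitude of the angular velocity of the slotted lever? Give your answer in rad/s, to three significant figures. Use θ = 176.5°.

13.5

ω = 11.44 rad/s (from 1.82 rev/s).
Crank pin A relative to C: A = (d + r cosθ, r sinθ); lever angle φ = atan2(r sinθ, d + r cosθ).
Differentiating tanφ: φ̇ = rω(d cosθ + r)/(d² + r² + 2dr cosθ).
d² + r² + 2dr cosθ = |CA|² = 0.0107751 m²;  d cosθ + r = -0.10288 m.
|ω_lever| = |0.1233·11.44·-0.10288| / 0.0107751 = 13.462 rad/s.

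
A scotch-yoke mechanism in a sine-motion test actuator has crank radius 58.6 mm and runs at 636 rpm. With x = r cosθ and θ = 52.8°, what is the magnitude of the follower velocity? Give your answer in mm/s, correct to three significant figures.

ω = 66.6 rad/s (from 636 rpm).
x = r cosθ ⇒ ẋ = −rω sinθ.
|v| = rω|sinθ| = 0.0586·66.6·|sin 52.8°| = 3.1087 m/s = 3108.7 mm/s.

3110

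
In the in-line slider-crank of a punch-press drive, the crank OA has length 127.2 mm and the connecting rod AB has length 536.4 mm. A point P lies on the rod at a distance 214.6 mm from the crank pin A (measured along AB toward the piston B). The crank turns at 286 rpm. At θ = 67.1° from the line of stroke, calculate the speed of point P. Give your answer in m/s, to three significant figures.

3.75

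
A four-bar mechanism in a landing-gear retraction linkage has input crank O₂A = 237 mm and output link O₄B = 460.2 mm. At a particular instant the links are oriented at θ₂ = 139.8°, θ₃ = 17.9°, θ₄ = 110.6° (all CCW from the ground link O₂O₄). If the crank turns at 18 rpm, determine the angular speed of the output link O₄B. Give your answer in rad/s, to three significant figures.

0.825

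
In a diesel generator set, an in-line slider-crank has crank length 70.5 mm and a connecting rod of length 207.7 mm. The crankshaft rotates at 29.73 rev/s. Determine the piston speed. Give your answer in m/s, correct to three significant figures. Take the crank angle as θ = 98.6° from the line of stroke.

12.3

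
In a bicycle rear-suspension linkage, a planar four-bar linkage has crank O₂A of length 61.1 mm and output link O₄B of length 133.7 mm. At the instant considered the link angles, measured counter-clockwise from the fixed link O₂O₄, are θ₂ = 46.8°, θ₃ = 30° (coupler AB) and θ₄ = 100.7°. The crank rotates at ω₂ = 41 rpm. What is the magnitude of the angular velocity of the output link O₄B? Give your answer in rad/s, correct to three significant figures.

ω₂ = 4.294 rad/s (from 41 rpm).
Differentiating the loop-closure r₂e^{iθ₂}+r₃e^{iθ₃}=r₁+r₄e^{iθ₄} gives r₂ω₂e^{iθ₂}+r₃ω₃e^{iθ₃}=r₄ω₄e^{iθ₄}.
Eliminating the other unknown: ω₄ = r₂ω₂ sin(θ₂−θ₃) / [r₄ sin(θ₄−θ₃)].
Numerator sine = +0.28903; denominator sine = +0.94380.
Result = 0.0611·4.294·(+0.28903) / (0.1337·(+0.94380)) = +0.60088 rad/s; magnitude 0.60088 rad/s.

0.601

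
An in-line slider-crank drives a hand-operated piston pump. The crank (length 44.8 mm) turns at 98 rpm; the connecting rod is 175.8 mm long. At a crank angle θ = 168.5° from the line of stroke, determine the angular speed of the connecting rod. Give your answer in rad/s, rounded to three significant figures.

2.57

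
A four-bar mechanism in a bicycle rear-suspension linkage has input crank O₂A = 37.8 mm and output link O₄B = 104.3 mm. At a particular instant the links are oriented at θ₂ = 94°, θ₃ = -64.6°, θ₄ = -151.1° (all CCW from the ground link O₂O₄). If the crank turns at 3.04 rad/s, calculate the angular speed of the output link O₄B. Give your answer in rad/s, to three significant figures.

ω₂ = 3.04 rad/s
Differentiating the loop-closure r₂e^{iθ₂}+r₃e^{iθ₃}=r₁+r₄e^{iθ₄} gives r₂ω₂e^{iθ₂}+r₃ω₃e^{iθ₃}=r₄ω₄e^{iθ₄}.
Eliminating the other unknown: ω₄ = r₂ω₂ sin(θ₂−θ₃) / [r₄ sin(θ₄−θ₃)].
Numerator sine = +0.36488; denominator sine = -0.99813.
Result = 0.0378·3.04·(+0.36488) / (0.1043·(-0.99813)) = -0.40275 rad/s; magnitude 0.40275 rad/s.

0.403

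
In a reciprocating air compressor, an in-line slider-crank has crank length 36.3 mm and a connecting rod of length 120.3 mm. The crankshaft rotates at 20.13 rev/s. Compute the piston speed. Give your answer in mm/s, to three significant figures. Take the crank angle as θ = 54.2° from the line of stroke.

ω = 2π·20.1 = 126.5 rad/s
For an in-line slider-crank, x = r cosθ + √(L² − r² sin²θ), so v = −rω sinθ·[1 + r cosθ/√(L² − r² sin²θ)].
With r = 0.0363 m, L = 0.1203 m, θ = 54.2°: √(L² − r² sin²θ) = 0.11664 m.
v = −0.0363·126.5·0.81106·[1 + 0.0363·0.58496/0.11664] = -4.4017 m/s.
|v| = 4.4017 m/s = 4401.7 mm/s.

4400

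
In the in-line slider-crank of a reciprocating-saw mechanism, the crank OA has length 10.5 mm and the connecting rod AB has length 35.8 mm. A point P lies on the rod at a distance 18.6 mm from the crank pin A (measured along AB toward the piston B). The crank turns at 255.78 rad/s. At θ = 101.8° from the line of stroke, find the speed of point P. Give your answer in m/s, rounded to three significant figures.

2.56

ω = 255.8 rad/s.  Crank-pin speed |V_A| = rω = 2.6857 m/s, perpendicular to OA.
Rod angle: sinφ = −(r/L) sinθ ⇒ φ = -16.684°; ω_rod = −rω cosθ/√(L²−r²sin²θ) = +16.015 rad/s.
V_P = V_A + ω_rod × AP, with AP = 0.0186 m along the rod.
Components: V_Px = −rω sinθ − a·ω_rod·sinφ = -2.5434 m/s;  V_Py = rω cosθ + a·ω_rod·cosφ = -0.26387 m/s.
|V_P| = √(V_Px² + V_Py²) = 2.5571 m/s.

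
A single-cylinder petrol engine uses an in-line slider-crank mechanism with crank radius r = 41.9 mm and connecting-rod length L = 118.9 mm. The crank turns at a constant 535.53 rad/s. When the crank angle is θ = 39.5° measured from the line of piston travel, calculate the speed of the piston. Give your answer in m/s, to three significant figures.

ω = 535.5 rad/s
For an in-line slider-crank, x = r cosθ + √(L² − r² sin²θ), so v = −rω sinθ·[1 + r cosθ/√(L² − r² sin²θ)].
With r = 0.0419 m, L = 0.1189 m, θ = 39.5°: √(L² − r² sin²θ) = 0.11587 m.
v = −0.0419·535.5·0.63608·[1 + 0.0419·0.77162/0.11587] = -18.255 m/s.
|v| = 18.255 m/s.

18.3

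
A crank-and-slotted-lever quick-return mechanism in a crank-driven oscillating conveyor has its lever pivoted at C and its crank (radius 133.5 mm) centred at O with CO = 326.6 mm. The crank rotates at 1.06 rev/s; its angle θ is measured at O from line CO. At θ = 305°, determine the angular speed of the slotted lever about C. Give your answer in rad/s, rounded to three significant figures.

1.63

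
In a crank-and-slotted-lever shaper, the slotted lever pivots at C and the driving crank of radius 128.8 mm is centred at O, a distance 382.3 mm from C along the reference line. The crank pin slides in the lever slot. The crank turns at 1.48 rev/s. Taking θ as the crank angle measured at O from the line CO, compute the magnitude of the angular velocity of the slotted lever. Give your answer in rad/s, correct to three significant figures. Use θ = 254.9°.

0.255

ω = 9.299 rad/s (from 1.48 rev/s).
Crank pin A relative to C: A = (d + r cosθ, r sinθ); lever angle φ = atan2(r sinθ, d + r cosθ).
Differentiating tanφ: φ̇ = rω(d cosθ + r)/(d² + r² + 2dr cosθ).
d² + r² + 2dr cosθ = |CA|² = 0.137088 m²;  d cosθ + r = +0.029209 m.
|ω_lever| = |0.1288·9.299·+0.029209| / 0.137088 = 0.2552 rad/s.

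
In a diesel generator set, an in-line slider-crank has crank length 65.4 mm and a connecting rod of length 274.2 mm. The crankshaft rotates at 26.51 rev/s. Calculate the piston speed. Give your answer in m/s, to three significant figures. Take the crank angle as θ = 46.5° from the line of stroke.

9.22

ω = 2π·26.5 = 166.6 rad/s
For an in-line slider-crank, x = r cosθ + √(L² − r² sin²θ), so v = −rω sinθ·[1 + r cosθ/√(L² − r² sin²θ)].
With r = 0.0654 m, L = 0.2742 m, θ = 46.5°: √(L² − r² sin²θ) = 0.27007 m.
v = −0.0654·166.6·0.72537·[1 + 0.0654·0.68835/0.27007] = -9.2191 m/s.
|v| = 9.2191 m/s.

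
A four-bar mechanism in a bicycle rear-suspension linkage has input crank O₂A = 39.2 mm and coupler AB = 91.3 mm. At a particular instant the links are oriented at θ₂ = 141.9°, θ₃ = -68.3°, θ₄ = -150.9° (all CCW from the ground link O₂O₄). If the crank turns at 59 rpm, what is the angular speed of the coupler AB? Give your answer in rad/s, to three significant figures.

2.47

ω₂ = 6.178 rad/s (from 59 rpm).
Differentiating the loop-closure r₂e^{iθ₂}+r₃e^{iθ₃}=r₁+r₄e^{iθ₄} gives r₂ω₂e^{iθ₂}+r₃ω₃e^{iθ₃}=r₄ω₄e^{iθ₄}.
Eliminating the other unknown: ω₃ = r₂ω₂ sin(θ₄−θ₂) / [r₃ sin(θ₃−θ₄)].
Numerator sine = +0.92186; denominator sine = +0.99167.
Result = 0.0392·6.178·(+0.92186) / (0.0913·(+0.99167)) = +2.466 rad/s; magnitude 2.466 rad/s.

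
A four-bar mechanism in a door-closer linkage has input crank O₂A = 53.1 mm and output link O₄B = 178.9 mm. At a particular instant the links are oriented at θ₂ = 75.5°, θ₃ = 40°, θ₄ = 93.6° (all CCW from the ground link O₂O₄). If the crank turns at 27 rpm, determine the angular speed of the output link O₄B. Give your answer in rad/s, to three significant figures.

ω₂ = 2.827 rad/s (from 27 rpm).
Differentiating the loop-closure r₂e^{iθ₂}+r₃e^{iθ₃}=r₁+r₄e^{iθ₄} gives r₂ω₂e^{iθ₂}+r₃ω₃e^{iθ₃}=r₄ω₄e^{iθ₄}.
Eliminating the other unknown: ω₄ = r₂ω₂ sin(θ₂−θ₃) / [r₄ sin(θ₄−θ₃)].
Numerator sine = +0.58070; denominator sine = +0.80489.
Result = 0.0531·2.827·(+0.58070) / (0.1789·(+0.80489)) = +0.60547 rad/s; magnitude 0.60547 rad/s.

0.605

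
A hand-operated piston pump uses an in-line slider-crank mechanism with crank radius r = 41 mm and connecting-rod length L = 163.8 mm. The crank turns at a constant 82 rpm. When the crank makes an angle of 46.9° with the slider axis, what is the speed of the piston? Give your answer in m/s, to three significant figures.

0.302

ω = 2π·82/60 = 8.587 rad/s
For an in-line slider-crank, x = r cosθ + √(L² − r² sin²θ), so v = −rω sinθ·[1 + r cosθ/√(L² − r² sin²θ)].
With r = 0.041 m, L = 0.1638 m, θ = 46.9°: √(L² − r² sin²θ) = 0.16104 m.
v = −0.041·8.587·0.73016·[1 + 0.041·0.68327/0.16104] = -0.30179 m/s.
|v| = 0.30179 m/s.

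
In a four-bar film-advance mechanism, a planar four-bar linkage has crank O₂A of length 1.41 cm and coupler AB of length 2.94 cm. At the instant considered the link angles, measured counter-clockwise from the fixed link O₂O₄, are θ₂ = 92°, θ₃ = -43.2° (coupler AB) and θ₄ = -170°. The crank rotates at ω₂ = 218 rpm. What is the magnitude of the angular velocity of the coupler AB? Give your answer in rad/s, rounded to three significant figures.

13.5

ω₂ = 22.83 rad/s (from 218 rpm).
Differentiating the loop-closure r₂e^{iθ₂}+r₃e^{iθ₃}=r₁+r₄e^{iθ₄} gives r₂ω₂e^{iθ₂}+r₃ω₃e^{iθ₃}=r₄ω₄e^{iθ₄}.
Eliminating the other unknown: ω₃ = r₂ω₂ sin(θ₄−θ₂) / [r₃ sin(θ₃−θ₄)].
Numerator sine = +0.99027; denominator sine = +0.80073.
Result = 0.0141·22.83·(+0.99027) / (0.0294·(+0.80073)) = +13.54 rad/s; magnitude 13.54 rad/s.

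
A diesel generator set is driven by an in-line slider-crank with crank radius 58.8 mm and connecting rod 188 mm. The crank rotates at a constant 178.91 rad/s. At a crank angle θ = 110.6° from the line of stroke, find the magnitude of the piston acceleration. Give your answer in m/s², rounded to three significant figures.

ω = 178.9 rad/s
x(θ) = r cosθ + √(L² − r² sin²θ); with ω constant, a = ω²·d²x/dθ².
d²x/dθ² = −r cosθ − r²(cos2θ)/√u − r⁴ sin²2θ/(4u^{3/2}),  u = L² − r² sin²θ = 0.0323146 m².
Substituting r = 0.0588 m, L = 0.188 m, θ = 110.6°: d²x/dθ² = +0.034937 m.
a = ω²·d²x/dθ² = (178.9)²·(+0.034937) = +1118.3 m/s²;  |a| = 1118.3 m/s².

1120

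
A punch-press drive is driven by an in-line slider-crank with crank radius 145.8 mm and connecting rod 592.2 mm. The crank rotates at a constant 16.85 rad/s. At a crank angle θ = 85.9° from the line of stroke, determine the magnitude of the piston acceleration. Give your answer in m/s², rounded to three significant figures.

ω = 16.85 rad/s
x(θ) = r cosθ + √(L² − r² sin²θ); with ω constant, a = ω²·d²x/dθ².
d²x/dθ² = −r cosθ − r²(cos2θ)/√u − r⁴ sin²2θ/(4u^{3/2}),  u = L² − r² sin²θ = 0.329552 m².
Substituting r = 0.1458 m, L = 0.5922 m, θ = 85.9°: d²x/dθ² = +0.026215 m.
a = ω²·d²x/dθ² = (16.85)²·(+0.026215) = +7.443 m/s²;  |a| = 7.443 m/s².

7.44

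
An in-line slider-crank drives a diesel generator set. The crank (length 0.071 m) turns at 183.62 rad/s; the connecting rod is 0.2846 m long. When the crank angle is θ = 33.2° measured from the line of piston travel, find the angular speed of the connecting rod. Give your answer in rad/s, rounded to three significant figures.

38.7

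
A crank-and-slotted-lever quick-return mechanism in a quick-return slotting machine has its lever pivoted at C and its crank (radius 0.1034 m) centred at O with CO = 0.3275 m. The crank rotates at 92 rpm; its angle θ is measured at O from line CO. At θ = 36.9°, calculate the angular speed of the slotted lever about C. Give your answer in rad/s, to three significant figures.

2.11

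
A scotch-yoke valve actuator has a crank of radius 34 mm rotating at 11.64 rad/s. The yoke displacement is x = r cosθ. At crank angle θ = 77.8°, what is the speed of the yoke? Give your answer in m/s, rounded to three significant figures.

ω = 11.64 rad/s
x = r cosθ ⇒ ẋ = −rω sinθ.
|v| = rω|sinθ| = 0.034·11.64·|sin 77.8°| = 0.38682 m/s.

0.387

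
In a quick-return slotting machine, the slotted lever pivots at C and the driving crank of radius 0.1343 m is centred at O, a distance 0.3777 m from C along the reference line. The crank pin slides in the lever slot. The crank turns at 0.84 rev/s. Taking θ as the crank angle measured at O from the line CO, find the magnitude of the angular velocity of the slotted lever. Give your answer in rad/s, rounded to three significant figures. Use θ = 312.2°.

ω = 5.278 rad/s (from 0.84 rev/s).
Crank pin A relative to C: A = (d + r cosθ, r sinθ); lever angle φ = atan2(r sinθ, d + r cosθ).
Differentiating tanφ: φ̇ = rω(d cosθ + r)/(d² + r² + 2dr cosθ).
d² + r² + 2dr cosθ = |CA|² = 0.22884 m²;  d cosθ + r = +0.38801 m.
|ω_lever| = |0.1343·5.278·+0.38801| / 0.22884 = 1.2018 rad/s.

1.20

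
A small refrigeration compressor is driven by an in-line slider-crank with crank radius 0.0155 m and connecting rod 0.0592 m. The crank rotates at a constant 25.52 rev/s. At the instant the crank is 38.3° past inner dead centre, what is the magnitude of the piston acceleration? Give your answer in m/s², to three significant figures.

339

ω = 2π·25.5 = 160.3 rad/s
x(θ) = r cosθ + √(L² − r² sin²θ); with ω constant, a = ω²·d²x/dθ².
d²x/dθ² = −r cosθ − r²(cos2θ)/√u − r⁴ sin²2θ/(4u^{3/2}),  u = L² − r² sin²θ = 0.00341235 m².
Substituting r = 0.0155 m, L = 0.0592 m, θ = 38.3°: d²x/dθ² = -0.013186 m.
a = ω²·d²x/dθ² = (160.3)²·(-0.013186) = -339.02 m/s²;  |a| = 339.02 m/s².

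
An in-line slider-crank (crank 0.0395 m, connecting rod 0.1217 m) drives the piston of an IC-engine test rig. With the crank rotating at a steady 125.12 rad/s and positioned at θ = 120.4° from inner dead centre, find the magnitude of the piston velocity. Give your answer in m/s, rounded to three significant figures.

ω = 125.1 rad/s
For an in-line slider-crank, x = r cosθ + √(L² − r² sin²θ), so v = −rω sinθ·[1 + r cosθ/√(L² − r² sin²θ)].
With r = 0.0395 m, L = 0.1217 m, θ = 120.4°: √(L² − r² sin²θ) = 0.11683 m.
v = −0.0395·125.1·0.86251·[1 + 0.0395·-0.50603/0.11683] = -3.5335 m/s.
|v| = 3.5335 m/s.

3.53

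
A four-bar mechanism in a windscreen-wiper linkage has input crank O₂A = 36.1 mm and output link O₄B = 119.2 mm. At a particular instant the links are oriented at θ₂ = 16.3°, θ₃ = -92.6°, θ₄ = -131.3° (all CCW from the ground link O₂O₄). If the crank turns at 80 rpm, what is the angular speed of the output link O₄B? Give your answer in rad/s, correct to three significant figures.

ω₂ = 8.378 rad/s (from 80 rpm).
Differentiating the loop-closure r₂e^{iθ₂}+r₃e^{iθ₃}=r₁+r₄e^{iθ₄} gives r₂ω₂e^{iθ₂}+r₃ω₃e^{iθ₃}=r₄ω₄e^{iθ₄}.
Eliminating the other unknown: ω₄ = r₂ω₂ sin(θ₂−θ₃) / [r₄ sin(θ₄−θ₃)].
Numerator sine = +0.94609; denominator sine = -0.62524.
Result = 0.0361·8.378·(+0.94609) / (0.1192·(-0.62524)) = -3.8391 rad/s; magnitude 3.8391 rad/s.

3.84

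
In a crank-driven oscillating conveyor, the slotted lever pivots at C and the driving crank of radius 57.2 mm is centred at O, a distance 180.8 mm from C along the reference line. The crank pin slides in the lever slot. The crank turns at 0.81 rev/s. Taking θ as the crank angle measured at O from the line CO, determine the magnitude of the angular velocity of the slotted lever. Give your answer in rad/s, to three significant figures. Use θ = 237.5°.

ω = 5.089 rad/s (from 0.81 rev/s).
Crank pin A relative to C: A = (d + r cosθ, r sinθ); lever angle φ = atan2(r sinθ, d + r cosθ).
Differentiating tanφ: φ̇ = rω(d cosθ + r)/(d² + r² + 2dr cosθ).
d² + r² + 2dr cosθ = |CA|² = 0.0248472 m²;  d cosθ + r = -0.039944 m.
|ω_lever| = |0.0572·5.089·-0.039944| / 0.0248472 = 0.46798 rad/s.

0.468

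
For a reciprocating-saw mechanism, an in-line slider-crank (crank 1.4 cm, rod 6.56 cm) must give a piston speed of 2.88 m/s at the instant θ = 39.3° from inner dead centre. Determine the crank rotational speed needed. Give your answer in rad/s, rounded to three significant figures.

For an in-line slider-crank, |v_piston| = rω|sinθ|·[1 + r cosθ/√(L² − r² sin²θ)].
With r = 0.014 m, L = 0.0656 m, θ = 39.3°: the bracketed kinematic factor |dx/dθ| = 0.010345 m.
ω = v/|dx/dθ| = 2.88/0.010345 = 278.39 rad/s.

278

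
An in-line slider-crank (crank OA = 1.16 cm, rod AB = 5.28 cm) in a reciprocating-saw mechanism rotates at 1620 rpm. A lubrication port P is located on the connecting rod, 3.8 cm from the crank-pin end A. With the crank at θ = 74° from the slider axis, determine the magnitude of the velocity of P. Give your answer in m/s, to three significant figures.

1.98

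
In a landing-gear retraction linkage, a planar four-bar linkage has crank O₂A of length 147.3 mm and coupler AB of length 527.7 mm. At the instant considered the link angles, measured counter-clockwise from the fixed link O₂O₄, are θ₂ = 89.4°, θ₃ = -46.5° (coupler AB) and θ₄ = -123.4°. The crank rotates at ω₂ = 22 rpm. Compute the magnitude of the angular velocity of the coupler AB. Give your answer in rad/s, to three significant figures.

0.358

ω₂ = 2.304 rad/s (from 22 rpm).
Differentiating the loop-closure r₂e^{iθ₂}+r₃e^{iθ₃}=r₁+r₄e^{iθ₄} gives r₂ω₂e^{iθ₂}+r₃ω₃e^{iθ₃}=r₄ω₄e^{iθ₄}.
Eliminating the other unknown: ω₃ = r₂ω₂ sin(θ₄−θ₂) / [r₃ sin(θ₃−θ₄)].
Numerator sine = +0.54171; denominator sine = +0.97398.
Result = 0.1473·2.304·(+0.54171) / (0.5277·(+0.97398)) = +0.35767 rad/s; magnitude 0.35767 rad/s.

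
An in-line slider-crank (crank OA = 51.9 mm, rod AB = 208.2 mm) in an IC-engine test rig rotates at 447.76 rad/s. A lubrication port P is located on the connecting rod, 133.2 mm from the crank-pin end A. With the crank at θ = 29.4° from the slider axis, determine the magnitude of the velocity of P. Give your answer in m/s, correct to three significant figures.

ω = 447.8 rad/s.  Crank-pin speed |V_A| = rω = 23.239 m/s, perpendicular to OA.
Rod angle: sinφ = −(r/L) sinθ ⇒ φ = -7.029°; ω_rod = −rω cosθ/√(L²−r²sin²θ) = -97.979 rad/s.
V_P = V_A + ω_rod × AP, with AP = 0.1332 m along the rod.
Components: V_Px = −rω sinθ − a·ω_rod·sinφ = -13.005 m/s;  V_Py = rω cosθ + a·ω_rod·cosφ = +7.2932 m/s.
|V_P| = √(V_Px² + V_Py²) = 14.91 m/s.

14.9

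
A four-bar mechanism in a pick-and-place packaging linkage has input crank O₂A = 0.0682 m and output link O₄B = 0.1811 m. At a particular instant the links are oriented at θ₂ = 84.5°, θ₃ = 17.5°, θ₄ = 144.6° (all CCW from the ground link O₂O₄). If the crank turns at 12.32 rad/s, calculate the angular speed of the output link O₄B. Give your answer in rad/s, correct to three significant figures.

ω₂ = 12.32 rad/s
Differentiating the loop-closure r₂e^{iθ₂}+r₃e^{iθ₃}=r₁+r₄e^{iθ₄} gives r₂ω₂e^{iθ₂}+r₃ω₃e^{iθ₃}=r₄ω₄e^{iθ₄}.
Eliminating the other unknown: ω₄ = r₂ω₂ sin(θ₂−θ₃) / [r₄ sin(θ₄−θ₃)].
Numerator sine = +0.92050; denominator sine = +0.79758.
Result = 0.0682·12.32·(+0.92050) / (0.1811·(+0.79758)) = +5.3546 rad/s; magnitude 5.3546 rad/s.

5.35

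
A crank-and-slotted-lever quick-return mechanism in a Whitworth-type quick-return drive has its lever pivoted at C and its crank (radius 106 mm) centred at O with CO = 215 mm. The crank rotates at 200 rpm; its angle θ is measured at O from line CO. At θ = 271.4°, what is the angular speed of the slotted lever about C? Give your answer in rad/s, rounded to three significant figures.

4.22

ω = 20.94 rad/s (from 200 rpm).
Crank pin A relative to C: A = (d + r cosθ, r sinθ); lever angle φ = atan2(r sinθ, d + r cosθ).
Differentiating tanφ: φ̇ = rω(d cosθ + r)/(d² + r² + 2dr cosθ).
d² + r² + 2dr cosθ = |CA|² = 0.0585746 m²;  d cosθ + r = +0.11125 m.
|ω_lever| = |0.106·20.94·+0.11125| / 0.0585746 = 4.2166 rad/s.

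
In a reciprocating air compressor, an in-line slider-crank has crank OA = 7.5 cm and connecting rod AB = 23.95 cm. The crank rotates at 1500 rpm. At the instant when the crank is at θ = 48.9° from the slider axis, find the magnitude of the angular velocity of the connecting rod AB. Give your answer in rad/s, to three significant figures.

ω = 157.1 rad/s (converted from 1500 rpm).
The rod makes angle φ with the slider axis where L sinφ = r sinθ; differentiating, L cosφ·φ̇ = r ω cosθ.
L cosφ = √(L² − r² sin²θ) = 0.23274 m.
|ω_rod| = r ω |cosθ| / √(L² − r² sin²θ) = 0.075·157.1·0.65738/0.23274 = 33.276 rad/s.

33.3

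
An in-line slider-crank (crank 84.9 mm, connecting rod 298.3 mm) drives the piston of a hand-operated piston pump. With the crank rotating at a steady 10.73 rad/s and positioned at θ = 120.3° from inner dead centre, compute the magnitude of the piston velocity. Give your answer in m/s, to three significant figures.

ω = 10.73 rad/s
For an in-line slider-crank, x = r cosθ + √(L² − r² sin²θ), so v = −rω sinθ·[1 + r cosθ/√(L² − r² sin²θ)].
With r = 0.0849 m, L = 0.2983 m, θ = 120.3°: √(L² − r² sin²θ) = 0.28915 m.
v = −0.0849·10.73·0.86340·[1 + 0.0849·-0.50453/0.28915] = -0.67002 m/s.
|v| = 0.67002 m/s.

0.670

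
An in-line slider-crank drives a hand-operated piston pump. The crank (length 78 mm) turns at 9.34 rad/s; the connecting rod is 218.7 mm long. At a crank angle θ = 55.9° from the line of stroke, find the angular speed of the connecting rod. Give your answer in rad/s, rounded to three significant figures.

ω = 9.34 rad/s
The rod makes angle φ with the slider axis where L sinφ = r sinθ; differentiating, L cosφ·φ̇ = r ω cosθ.
L cosφ = √(L² − r² sin²θ) = 0.20894 m.
|ω_rod| = r ω |cosθ| / √(L² − r² sin²θ) = 0.078·9.34·0.56064/0.20894 = 1.9548 rad/s.

1.95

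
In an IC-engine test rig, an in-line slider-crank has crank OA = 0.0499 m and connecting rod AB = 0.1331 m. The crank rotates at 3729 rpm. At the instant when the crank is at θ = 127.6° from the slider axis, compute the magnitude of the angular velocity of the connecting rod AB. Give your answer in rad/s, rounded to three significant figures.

ω = 390.5 rad/s (converted from 3729 rpm).
The rod makes angle φ with the slider axis where L sinφ = r sinθ; differentiating, L cosφ·φ̇ = r ω cosθ.
L cosφ = √(L² − r² sin²θ) = 0.12709 m.
|ω_rod| = r ω |cosθ| / √(L² − r² sin²θ) = 0.0499·390.5·0.61015/0.12709 = 93.548 rad/s.

93.5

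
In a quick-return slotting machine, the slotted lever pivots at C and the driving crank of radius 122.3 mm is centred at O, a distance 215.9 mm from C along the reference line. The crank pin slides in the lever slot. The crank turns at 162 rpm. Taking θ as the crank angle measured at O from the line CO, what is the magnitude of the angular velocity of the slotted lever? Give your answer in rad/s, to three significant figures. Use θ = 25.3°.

6.03

ω = 16.96 rad/s (from 162 rpm).
Crank pin A relative to C: A = (d + r cosθ, r sinθ); lever angle φ = atan2(r sinθ, d + r cosθ).
Differentiating tanφ: φ̇ = rω(d cosθ + r)/(d² + r² + 2dr cosθ).
d² + r² + 2dr cosθ = |CA|² = 0.109314 m²;  d cosθ + r = +0.31749 m.
|ω_lever| = |0.1223·16.96·+0.31749| / 0.109314 = 6.026 rad/s.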